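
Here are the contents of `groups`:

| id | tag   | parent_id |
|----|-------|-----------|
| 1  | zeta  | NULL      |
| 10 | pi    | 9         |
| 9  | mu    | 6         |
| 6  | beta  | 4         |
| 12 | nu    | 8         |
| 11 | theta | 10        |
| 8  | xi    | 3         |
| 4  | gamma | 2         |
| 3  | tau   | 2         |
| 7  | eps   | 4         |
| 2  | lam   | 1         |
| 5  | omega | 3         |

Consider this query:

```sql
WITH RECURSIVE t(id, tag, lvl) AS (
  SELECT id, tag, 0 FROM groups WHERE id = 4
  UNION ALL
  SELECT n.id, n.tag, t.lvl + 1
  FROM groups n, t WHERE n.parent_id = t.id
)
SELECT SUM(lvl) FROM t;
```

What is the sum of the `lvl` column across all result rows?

Base: id=4 (gamma) at lvl 0.
Iteration 1: rows with parent_id in {4} -> beta (id 6, lvl 1), eps (id 7, lvl 1).
Iteration 2: rows with parent_id in {6,7} -> mu (id 9, lvl 2).
Iteration 3: rows with parent_id in {9} -> pi (id 10, lvl 3).
Iteration 4: rows with parent_id in {10} -> theta (id 11, lvl 4).
Iteration 5: no rows with parent_id in {11}; recursion stops.
SUM(lvl) = 0 + 1 + 1 + 2 + 3 + 4 = 11.

11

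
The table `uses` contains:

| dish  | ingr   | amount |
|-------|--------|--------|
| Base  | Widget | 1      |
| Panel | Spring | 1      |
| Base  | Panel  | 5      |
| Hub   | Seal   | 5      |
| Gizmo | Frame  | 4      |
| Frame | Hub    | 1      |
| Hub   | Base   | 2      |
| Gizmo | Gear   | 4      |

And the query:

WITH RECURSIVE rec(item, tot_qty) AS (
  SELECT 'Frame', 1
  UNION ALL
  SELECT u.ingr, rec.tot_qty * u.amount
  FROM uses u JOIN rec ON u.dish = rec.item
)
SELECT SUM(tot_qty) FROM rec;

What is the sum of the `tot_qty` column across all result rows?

Base: (Frame, tot_qty=1).
Iteration 1: components of {Frame} -> Hub = 1*1 = 1.
Iteration 2: components of {Hub} -> Base = 1*2 = 2, Seal = 1*5 = 5.
Iteration 3: components of {Base,Seal} -> Panel = 2*5 = 10, Widget = 2*1 = 2.
Iteration 4: components of {Panel,Widget} -> Spring = 10*1 = 10.
Iteration 5: no further components; recursion stops.
SUM(tot_qty) = 1 + 1 + 2 + 5 + 10 + 2 + 10 = 31.

31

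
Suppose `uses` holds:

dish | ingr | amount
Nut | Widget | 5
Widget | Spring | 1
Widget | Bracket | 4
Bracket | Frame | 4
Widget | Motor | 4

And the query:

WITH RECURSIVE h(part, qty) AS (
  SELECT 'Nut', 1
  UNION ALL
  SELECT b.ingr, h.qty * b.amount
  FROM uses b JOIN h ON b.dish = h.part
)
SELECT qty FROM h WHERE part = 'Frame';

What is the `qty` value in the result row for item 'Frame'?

80

Base: (Nut, qty=1).
Iteration 1: components of {Nut} -> Widget = 1*5 = 5.
Iteration 2: components of {Widget} -> Bracket = 5*4 = 20, Motor = 5*4 = 20, Spring = 5*1 = 5.
Iteration 3: components of {Bracket,Motor,Spring} -> Frame = 20*4 = 80.
Iteration 4: no further components; recursion stops.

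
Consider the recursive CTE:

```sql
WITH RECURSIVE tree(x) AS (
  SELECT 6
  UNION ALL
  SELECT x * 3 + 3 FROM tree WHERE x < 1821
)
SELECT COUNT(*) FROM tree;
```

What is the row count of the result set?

Base: x=6.
Iteration 1: 6 < 1821 holds -> x = 6 * 3 + 3 = 21.
Iteration 2: 21 < 1821 holds -> x = 21 * 3 + 3 = 66.
Iteration 3: 66 < 1821 holds -> x = 66 * 3 + 3 = 201.
Iteration 4: 201 < 1821 holds -> x = 201 * 3 + 3 = 606.
Iteration 5: 606 < 1821 holds -> x = 606 * 3 + 3 = 1821.
Iteration 6: 1821 < 1821 fails; recursion stops.
Total rows emitted: 6.

6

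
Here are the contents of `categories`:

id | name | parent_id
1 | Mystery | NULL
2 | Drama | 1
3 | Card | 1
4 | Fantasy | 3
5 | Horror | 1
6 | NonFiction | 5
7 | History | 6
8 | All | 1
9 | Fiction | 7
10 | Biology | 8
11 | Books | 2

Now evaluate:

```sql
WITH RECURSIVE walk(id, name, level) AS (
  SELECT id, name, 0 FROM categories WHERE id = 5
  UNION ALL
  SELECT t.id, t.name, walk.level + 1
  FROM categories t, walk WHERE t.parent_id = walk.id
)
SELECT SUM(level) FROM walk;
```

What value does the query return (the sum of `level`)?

6

Base: id=5 (Horror) at level 0.
Iteration 1: rows with parent_id in {5} -> NonFiction (id 6, level 1).
Iteration 2: rows with parent_id in {6} -> History (id 7, level 2).
Iteration 3: rows with parent_id in {7} -> Fiction (id 9, level 3).
Iteration 4: no rows with parent_id in {9}; recursion stops.
SUM(level) = 0 + 1 + 2 + 3 = 6.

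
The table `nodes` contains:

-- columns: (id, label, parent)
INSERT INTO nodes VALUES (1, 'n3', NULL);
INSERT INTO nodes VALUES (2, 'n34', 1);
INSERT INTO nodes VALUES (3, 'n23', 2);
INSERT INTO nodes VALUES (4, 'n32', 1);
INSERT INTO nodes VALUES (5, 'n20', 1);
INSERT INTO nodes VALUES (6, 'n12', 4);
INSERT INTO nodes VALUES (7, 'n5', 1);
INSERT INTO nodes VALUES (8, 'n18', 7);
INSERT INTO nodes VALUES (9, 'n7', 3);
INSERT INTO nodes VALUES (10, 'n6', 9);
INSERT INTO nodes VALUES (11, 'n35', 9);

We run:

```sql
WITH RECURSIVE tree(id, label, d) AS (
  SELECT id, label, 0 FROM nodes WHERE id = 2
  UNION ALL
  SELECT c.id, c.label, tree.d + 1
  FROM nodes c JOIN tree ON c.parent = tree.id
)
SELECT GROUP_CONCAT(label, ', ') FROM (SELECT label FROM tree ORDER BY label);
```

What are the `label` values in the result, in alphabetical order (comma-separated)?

Base: id=2 (n34) at d 0.
Iteration 1: rows with parent in {2} -> n23 (id 3, d 1).
Iteration 2: rows with parent in {3} -> n7 (id 9, d 2).
Iteration 3: rows with parent in {9} -> n6 (id 10, d 3), n35 (id 11, d 3).
Iteration 4: no rows with parent in {10,11}; recursion stops.

n23, n34, n35, n6, n7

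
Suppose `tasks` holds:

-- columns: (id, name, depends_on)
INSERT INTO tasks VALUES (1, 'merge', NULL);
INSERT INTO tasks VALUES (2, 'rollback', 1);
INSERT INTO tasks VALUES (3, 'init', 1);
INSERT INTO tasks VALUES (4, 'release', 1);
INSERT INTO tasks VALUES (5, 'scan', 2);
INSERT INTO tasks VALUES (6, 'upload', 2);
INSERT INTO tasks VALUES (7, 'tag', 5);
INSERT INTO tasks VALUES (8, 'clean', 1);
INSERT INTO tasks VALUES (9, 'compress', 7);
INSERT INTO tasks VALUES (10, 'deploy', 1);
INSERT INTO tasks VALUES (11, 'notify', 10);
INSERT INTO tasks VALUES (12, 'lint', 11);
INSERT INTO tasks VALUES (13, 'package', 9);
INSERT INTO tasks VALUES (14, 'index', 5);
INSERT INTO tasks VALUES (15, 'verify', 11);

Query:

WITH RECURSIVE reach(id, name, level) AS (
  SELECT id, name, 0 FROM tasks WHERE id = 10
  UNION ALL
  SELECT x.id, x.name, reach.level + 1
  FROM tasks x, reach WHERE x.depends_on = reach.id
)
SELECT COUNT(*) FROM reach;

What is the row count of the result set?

Base: id=10 (deploy) at level 0.
Iteration 1: rows with depends_on in {10} -> notify (id 11, level 1).
Iteration 2: rows with depends_on in {11} -> lint (id 12, level 2), verify (id 15, level 2).
Iteration 3: no rows with depends_on in {12,15}; recursion stops.
Total rows emitted: 4.

4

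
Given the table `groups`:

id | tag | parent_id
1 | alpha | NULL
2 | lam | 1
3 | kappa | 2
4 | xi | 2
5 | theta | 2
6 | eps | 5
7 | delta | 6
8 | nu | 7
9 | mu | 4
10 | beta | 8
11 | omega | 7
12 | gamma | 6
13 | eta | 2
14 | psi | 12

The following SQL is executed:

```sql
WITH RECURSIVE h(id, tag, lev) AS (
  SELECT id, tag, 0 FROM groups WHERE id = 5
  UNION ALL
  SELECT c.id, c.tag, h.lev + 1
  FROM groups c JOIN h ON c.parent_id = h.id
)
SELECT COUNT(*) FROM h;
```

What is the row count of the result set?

Base: id=5 (theta) at lev 0.
Iteration 1: rows with parent_id in {5} -> eps (id 6, lev 1).
Iteration 2: rows with parent_id in {6} -> delta (id 7, lev 2), gamma (id 12, lev 2).
Iteration 3: rows with parent_id in {7,12} -> nu (id 8, lev 3), omega (id 11, lev 3), psi (id 14, lev 3).
Iteration 4: rows with parent_id in {8,11,14} -> beta (id 10, lev 4).
Iteration 5: no rows with parent_id in {10}; recursion stops.
Total rows emitted: 8.

8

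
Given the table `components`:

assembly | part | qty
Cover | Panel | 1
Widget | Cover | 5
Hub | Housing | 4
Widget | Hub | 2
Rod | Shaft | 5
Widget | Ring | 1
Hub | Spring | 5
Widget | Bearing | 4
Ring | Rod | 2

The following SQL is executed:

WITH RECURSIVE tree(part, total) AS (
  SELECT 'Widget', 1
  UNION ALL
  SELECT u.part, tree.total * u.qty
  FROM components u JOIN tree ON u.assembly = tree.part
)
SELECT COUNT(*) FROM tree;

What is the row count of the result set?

10

Base: (Widget, total=1).
Iteration 1: components of {Widget} -> Bearing = 1*4 = 4, Cover = 1*5 = 5, Hub = 1*2 = 2, Ring = 1*1 = 1.
Iteration 2: components of {Bearing,Cover,Hub,Ring} -> Housing = 2*4 = 8, Panel = 5*1 = 5, Rod = 1*2 = 2, Spring = 2*5 = 10.
Iteration 3: components of {Housing,Panel,Rod,Spring} -> Shaft = 2*5 = 10.
Iteration 4: no further components; recursion stops.
Total rows emitted: 10.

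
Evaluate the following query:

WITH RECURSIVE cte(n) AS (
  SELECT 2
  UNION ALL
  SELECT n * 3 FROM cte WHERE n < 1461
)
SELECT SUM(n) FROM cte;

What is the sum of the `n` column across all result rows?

6560

Base: n=2.
Iteration 1: 2 < 1461 holds -> n = 2 * 3 = 6.
Iteration 2: 6 < 1461 holds -> n = 6 * 3 = 18.
Iteration 3: 18 < 1461 holds -> n = 18 * 3 = 54.
Iteration 4: 54 < 1461 holds -> n = 54 * 3 = 162.
Iteration 5: 162 < 1461 holds -> n = 162 * 3 = 486.
Iteration 6: 486 < 1461 holds -> n = 486 * 3 = 1458.
Iteration 7: 1458 < 1461 holds -> n = 1458 * 3 = 4374.
Iteration 8: 4374 < 1461 fails; recursion stops.
SUM(n) = 2 + 6 + 18 + 54 + 162 + 486 + 1458 + 4374 = 6560.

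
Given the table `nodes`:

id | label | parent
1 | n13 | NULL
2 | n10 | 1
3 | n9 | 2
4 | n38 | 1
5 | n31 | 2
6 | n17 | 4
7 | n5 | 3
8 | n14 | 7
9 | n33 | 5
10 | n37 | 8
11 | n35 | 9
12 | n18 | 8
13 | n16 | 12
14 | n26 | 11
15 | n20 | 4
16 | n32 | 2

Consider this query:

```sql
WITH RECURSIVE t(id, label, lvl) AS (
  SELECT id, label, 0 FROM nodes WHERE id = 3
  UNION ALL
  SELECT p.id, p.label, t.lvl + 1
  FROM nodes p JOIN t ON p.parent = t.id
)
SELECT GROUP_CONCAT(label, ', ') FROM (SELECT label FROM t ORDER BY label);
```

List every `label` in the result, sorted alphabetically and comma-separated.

Base: id=3 (n9) at lvl 0.
Iteration 1: rows with parent in {3} -> n5 (id 7, lvl 1).
Iteration 2: rows with parent in {7} -> n14 (id 8, lvl 2).
Iteration 3: rows with parent in {8} -> n37 (id 10, lvl 3), n18 (id 12, lvl 3).
Iteration 4: rows with parent in {10,12} -> n16 (id 13, lvl 4).
Iteration 5: no rows with parent in {13}; recursion stops.

n14, n16, n18, n37, n5, n9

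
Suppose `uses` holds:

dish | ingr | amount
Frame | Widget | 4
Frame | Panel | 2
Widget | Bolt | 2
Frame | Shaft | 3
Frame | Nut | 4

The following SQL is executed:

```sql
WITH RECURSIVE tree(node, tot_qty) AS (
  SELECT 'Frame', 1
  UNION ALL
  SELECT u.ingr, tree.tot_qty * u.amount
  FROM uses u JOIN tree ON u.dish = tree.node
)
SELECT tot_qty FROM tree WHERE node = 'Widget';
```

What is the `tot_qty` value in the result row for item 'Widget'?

4

Base: (Frame, tot_qty=1).
Iteration 1: components of {Frame} -> Nut = 1*4 = 4, Panel = 1*2 = 2, Shaft = 1*3 = 3, Widget = 1*4 = 4.
Iteration 2: components of {Nut,Panel,Shaft,Widget} -> Bolt = 4*2 = 8.
Iteration 3: no further components; recursion stops.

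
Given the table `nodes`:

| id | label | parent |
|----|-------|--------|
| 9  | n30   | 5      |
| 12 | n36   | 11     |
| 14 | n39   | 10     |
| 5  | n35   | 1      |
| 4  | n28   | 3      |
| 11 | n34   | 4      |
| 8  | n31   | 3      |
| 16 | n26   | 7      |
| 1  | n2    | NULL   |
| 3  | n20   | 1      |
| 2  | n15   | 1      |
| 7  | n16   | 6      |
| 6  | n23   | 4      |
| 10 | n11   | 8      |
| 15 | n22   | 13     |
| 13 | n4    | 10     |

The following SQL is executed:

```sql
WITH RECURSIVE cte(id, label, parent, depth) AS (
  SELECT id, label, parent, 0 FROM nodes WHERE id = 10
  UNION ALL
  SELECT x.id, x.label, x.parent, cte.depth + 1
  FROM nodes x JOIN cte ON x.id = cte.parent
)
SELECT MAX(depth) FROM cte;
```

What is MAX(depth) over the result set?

Base: id=10 (n11), parent=8, depth 0.
Iteration 1: join on id=8 -> n31 (id 8, parent=3, depth 1).
Iteration 2: join on id=3 -> n20 (id 3, parent=1, depth 2).
Iteration 3: join on id=1 -> n2 (id 1, parent=NULL, depth 3).
Iteration 4: parent is NULL; no match; recursion stops.
depth values: 0, 1, 2, 3; the maximum is 3.

3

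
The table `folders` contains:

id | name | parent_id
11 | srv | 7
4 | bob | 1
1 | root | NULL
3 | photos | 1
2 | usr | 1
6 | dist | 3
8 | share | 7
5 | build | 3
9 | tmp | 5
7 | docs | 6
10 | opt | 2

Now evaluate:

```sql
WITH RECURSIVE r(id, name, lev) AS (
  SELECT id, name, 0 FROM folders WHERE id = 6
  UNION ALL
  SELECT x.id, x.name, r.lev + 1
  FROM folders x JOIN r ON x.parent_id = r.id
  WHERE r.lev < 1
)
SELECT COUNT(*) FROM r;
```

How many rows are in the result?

2

Base: id=6 (dist) at lev 0.
Iteration 1: rows with parent_id in {6} -> docs (id 7, lev 1).
Iteration 2: lev < 1 fails for all current rows; recursion stops.
Total rows emitted: 2.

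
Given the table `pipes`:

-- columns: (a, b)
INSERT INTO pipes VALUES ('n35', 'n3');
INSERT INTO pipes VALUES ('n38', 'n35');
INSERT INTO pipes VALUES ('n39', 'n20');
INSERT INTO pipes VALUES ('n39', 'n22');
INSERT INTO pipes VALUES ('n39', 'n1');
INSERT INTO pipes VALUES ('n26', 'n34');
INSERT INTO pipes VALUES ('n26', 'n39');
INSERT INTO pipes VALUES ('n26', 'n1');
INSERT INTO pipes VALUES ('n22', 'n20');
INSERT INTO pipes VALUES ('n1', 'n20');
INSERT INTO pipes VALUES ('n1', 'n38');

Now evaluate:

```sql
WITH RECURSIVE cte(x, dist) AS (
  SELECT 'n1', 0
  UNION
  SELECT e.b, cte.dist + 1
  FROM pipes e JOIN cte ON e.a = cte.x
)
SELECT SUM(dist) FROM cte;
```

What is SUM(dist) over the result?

7

Base: (n1, dist=0).
Iteration 1: edges from {n1} -> (n20, dist=1), (n38, dist=1).
Iteration 2: edges from {n20,n38} -> (n35, dist=2).
Iteration 3: edges from {n35} -> (n3, dist=3).
Iteration 4: no outgoing edges from {n3}; recursion stops.
SUM(dist) = 0 + 1 + 1 + 2 + 3 = 7.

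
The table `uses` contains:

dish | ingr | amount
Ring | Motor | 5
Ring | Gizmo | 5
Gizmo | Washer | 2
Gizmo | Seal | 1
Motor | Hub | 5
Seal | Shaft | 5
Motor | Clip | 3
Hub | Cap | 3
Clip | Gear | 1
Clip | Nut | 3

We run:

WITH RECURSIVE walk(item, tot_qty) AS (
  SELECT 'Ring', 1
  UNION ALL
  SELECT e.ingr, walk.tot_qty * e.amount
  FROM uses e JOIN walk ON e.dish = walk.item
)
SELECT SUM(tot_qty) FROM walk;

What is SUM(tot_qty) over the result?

226

Base: (Ring, tot_qty=1).
Iteration 1: components of {Ring} -> Gizmo = 1*5 = 5, Motor = 1*5 = 5.
Iteration 2: components of {Gizmo,Motor} -> Clip = 5*3 = 15, Hub = 5*5 = 25, Seal = 5*1 = 5, Washer = 5*2 = 10.
Iteration 3: components of {Clip,Hub,Seal,Washer} -> Cap = 25*3 = 75, Gear = 15*1 = 15, Nut = 15*3 = 45, Shaft = 5*5 = 25.
Iteration 4: no further components; recursion stops.
SUM(tot_qty) = 1 + 5 + 5 + 25 + 15 + 10 + 5 + 75 + 15 + 45 + 25 = 226.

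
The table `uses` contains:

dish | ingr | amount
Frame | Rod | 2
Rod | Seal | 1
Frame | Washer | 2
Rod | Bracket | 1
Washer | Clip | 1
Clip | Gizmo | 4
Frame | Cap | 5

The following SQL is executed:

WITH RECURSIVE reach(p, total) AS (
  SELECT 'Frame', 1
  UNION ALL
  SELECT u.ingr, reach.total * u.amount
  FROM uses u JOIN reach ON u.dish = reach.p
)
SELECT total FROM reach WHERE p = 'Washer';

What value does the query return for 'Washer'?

Base: (Frame, total=1).
Iteration 1: components of {Frame} -> Cap = 1*5 = 5, Rod = 1*2 = 2, Washer = 1*2 = 2.
Iteration 2: components of {Cap,Rod,Washer} -> Bracket = 2*1 = 2, Clip = 2*1 = 2, Seal = 2*1 = 2.
Iteration 3: components of {Bracket,Clip,Seal} -> Gizmo = 2*4 = 8.
Iteration 4: no further components; recursion stops.

2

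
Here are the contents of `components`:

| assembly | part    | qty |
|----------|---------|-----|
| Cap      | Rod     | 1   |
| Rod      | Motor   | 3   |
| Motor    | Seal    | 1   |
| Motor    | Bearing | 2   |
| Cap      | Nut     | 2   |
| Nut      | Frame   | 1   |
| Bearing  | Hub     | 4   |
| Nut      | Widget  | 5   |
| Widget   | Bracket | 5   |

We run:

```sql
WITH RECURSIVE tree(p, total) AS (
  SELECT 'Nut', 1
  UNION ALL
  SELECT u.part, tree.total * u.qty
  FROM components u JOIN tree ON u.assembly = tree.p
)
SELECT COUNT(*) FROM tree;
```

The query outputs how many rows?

4

Base: (Nut, total=1).
Iteration 1: components of {Nut} -> Frame = 1*1 = 1, Widget = 1*5 = 5.
Iteration 2: components of {Frame,Widget} -> Bracket = 5*5 = 25.
Iteration 3: no further components; recursion stops.
Total rows emitted: 4.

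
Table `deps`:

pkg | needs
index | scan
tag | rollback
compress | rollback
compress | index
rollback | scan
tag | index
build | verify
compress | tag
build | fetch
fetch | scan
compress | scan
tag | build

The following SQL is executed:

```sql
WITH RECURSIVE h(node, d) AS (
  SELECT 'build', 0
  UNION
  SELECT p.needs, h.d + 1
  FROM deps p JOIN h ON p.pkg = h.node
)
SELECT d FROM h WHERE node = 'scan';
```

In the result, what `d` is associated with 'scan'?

Base: (build, d=0).
Iteration 1: edges from {build} -> (fetch, d=1), (verify, d=1).
Iteration 2: edges from {fetch,verify} -> (scan, d=2).
Iteration 3: no outgoing edges from {scan}; recursion stops.

2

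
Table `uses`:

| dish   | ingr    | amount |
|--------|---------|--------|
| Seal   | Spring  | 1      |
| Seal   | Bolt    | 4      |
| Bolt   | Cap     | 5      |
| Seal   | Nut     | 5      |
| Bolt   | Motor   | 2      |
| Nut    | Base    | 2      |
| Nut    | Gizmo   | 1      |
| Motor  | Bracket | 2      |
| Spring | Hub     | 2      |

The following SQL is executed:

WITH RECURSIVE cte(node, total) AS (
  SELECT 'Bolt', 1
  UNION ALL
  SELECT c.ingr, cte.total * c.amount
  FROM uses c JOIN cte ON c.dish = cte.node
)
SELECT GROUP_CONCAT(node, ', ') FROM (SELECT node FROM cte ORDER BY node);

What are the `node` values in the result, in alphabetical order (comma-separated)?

Base: (Bolt, total=1).
Iteration 1: components of {Bolt} -> Cap = 1*5 = 5, Motor = 1*2 = 2.
Iteration 2: components of {Cap,Motor} -> Bracket = 2*2 = 4.
Iteration 3: no further components; recursion stops.

Bolt, Bracket, Cap, Motor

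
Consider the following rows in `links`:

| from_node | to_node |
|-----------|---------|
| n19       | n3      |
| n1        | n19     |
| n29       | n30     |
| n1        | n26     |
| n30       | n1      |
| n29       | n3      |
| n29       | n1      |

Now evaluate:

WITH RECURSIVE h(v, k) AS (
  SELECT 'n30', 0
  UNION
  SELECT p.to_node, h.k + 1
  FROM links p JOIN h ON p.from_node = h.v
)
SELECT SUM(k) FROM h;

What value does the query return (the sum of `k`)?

Base: (n30, k=0).
Iteration 1: edges from {n30} -> (n1, k=1).
Iteration 2: edges from {n1} -> (n19, k=2), (n26, k=2).
Iteration 3: edges from {n19,n26} -> (n3, k=3).
Iteration 4: no outgoing edges from {n3}; recursion stops.
SUM(k) = 0 + 1 + 2 + 2 + 3 = 8.

8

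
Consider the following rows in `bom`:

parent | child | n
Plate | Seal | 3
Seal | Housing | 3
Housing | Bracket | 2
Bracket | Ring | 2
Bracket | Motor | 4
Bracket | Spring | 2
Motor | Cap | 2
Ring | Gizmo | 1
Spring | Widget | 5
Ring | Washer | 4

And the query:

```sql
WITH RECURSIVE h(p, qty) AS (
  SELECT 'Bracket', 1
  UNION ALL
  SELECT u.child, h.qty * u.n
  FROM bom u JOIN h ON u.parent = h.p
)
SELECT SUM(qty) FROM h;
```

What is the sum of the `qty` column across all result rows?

Base: (Bracket, qty=1).
Iteration 1: components of {Bracket} -> Motor = 1*4 = 4, Ring = 1*2 = 2, Spring = 1*2 = 2.
Iteration 2: components of {Motor,Ring,Spring} -> Cap = 4*2 = 8, Gizmo = 2*1 = 2, Washer = 2*4 = 8, Widget = 2*5 = 10.
Iteration 3: no further components; recursion stops.
SUM(qty) = 1 + 2 + 4 + 2 + 2 + 8 + 8 + 10 = 37.

37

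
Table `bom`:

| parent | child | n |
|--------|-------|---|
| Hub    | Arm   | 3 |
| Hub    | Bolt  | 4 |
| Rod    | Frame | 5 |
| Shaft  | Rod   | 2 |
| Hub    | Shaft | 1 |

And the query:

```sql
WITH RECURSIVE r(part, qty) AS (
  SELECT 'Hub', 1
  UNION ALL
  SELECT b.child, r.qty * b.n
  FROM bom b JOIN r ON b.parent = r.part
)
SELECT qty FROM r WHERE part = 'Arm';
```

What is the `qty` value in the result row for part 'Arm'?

3

Base: (Hub, qty=1).
Iteration 1: components of {Hub} -> Arm = 1*3 = 3, Bolt = 1*4 = 4, Shaft = 1*1 = 1.
Iteration 2: components of {Arm,Bolt,Shaft} -> Rod = 1*2 = 2.
Iteration 3: components of {Rod} -> Frame = 2*5 = 10.
Iteration 4: no further components; recursion stops.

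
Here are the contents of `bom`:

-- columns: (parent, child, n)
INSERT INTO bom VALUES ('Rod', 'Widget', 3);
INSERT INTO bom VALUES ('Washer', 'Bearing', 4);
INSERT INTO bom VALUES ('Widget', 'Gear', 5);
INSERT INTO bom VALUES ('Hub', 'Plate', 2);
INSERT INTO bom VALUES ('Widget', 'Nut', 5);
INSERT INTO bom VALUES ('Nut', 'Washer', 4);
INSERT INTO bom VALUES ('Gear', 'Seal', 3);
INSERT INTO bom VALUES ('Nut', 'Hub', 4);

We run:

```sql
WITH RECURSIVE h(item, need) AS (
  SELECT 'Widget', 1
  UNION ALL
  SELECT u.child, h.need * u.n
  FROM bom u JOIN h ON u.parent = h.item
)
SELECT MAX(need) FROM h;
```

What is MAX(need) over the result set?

Base: (Widget, need=1).
Iteration 1: components of {Widget} -> Gear = 1*5 = 5, Nut = 1*5 = 5.
Iteration 2: components of {Gear,Nut} -> Hub = 5*4 = 20, Seal = 5*3 = 15, Washer = 5*4 = 20.
Iteration 3: components of {Hub,Seal,Washer} -> Bearing = 20*4 = 80, Plate = 20*2 = 40.
Iteration 4: no further components; recursion stops.
need values: 1, 5, 5, 15, 20, 20, 40, 80; the maximum is 80.

80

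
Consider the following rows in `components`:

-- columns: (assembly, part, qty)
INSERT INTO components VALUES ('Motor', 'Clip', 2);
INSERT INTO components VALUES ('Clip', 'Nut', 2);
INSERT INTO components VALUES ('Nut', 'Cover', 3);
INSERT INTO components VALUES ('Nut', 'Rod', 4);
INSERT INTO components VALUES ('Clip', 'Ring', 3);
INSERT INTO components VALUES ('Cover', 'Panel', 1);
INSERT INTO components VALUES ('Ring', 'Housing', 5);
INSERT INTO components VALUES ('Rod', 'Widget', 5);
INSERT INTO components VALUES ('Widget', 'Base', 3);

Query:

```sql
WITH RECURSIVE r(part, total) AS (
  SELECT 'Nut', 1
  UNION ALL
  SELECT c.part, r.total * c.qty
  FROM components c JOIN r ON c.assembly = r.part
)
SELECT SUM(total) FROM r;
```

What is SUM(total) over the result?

91

Base: (Nut, total=1).
Iteration 1: components of {Nut} -> Cover = 1*3 = 3, Rod = 1*4 = 4.
Iteration 2: components of {Cover,Rod} -> Panel = 3*1 = 3, Widget = 4*5 = 20.
Iteration 3: components of {Panel,Widget} -> Base = 20*3 = 60.
Iteration 4: no further components; recursion stops.
SUM(total) = 1 + 3 + 4 + 3 + 20 + 60 = 91.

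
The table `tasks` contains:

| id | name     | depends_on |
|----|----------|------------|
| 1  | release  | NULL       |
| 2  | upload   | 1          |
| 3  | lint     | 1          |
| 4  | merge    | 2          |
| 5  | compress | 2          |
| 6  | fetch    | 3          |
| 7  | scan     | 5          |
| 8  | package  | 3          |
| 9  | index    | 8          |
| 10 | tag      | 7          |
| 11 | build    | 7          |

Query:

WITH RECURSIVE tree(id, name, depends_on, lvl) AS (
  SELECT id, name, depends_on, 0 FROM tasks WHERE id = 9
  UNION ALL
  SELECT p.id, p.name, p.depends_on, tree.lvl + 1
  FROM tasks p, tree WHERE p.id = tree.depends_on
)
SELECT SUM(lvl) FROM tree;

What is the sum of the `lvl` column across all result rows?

Base: id=9 (index), depends_on=8, lvl 0.
Iteration 1: join on id=8 -> package (id 8, depends_on=3, lvl 1).
Iteration 2: join on id=3 -> lint (id 3, depends_on=1, lvl 2).
Iteration 3: join on id=1 -> release (id 1, depends_on=NULL, lvl 3).
Iteration 4: depends_on is NULL; no match; recursion stops.
SUM(lvl) = 0 + 1 + 2 + 3 = 6.

6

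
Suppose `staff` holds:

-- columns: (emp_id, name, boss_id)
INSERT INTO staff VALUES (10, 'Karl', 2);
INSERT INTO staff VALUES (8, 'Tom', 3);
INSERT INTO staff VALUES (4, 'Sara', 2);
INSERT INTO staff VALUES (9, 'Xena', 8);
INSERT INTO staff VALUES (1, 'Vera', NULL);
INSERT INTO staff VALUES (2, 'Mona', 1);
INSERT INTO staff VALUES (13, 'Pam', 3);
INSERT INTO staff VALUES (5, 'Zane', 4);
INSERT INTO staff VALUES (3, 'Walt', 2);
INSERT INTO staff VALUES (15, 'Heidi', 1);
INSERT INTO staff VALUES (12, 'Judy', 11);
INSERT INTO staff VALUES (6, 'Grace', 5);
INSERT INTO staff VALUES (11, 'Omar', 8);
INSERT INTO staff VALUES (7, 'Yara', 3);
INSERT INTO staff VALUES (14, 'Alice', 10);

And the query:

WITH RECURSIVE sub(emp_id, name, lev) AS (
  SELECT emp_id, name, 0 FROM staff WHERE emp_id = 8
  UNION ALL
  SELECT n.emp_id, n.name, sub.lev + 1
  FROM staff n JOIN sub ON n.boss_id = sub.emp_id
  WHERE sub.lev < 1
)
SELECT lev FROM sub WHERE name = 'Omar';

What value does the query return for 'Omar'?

1

Base: emp_id=8 (Tom) at lev 0.
Iteration 1: rows with boss_id in {8} -> Xena (id 9, lev 1), Omar (id 11, lev 1).
Iteration 2: lev < 1 fails for all current rows; recursion stops.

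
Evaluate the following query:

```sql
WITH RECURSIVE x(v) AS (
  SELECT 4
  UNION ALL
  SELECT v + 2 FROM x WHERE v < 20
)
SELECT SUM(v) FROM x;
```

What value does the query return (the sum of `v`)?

108

Base: v=4.
Iteration 1: 4 < 20 holds -> v = 4 + 2 = 6.
Iteration 2: 6 < 20 holds -> v = 6 + 2 = 8.
Iteration 3: 8 < 20 holds -> v = 8 + 2 = 10.
Iteration 4: 10 < 20 holds -> v = 10 + 2 = 12.
Iteration 5: 12 < 20 holds -> v = 12 + 2 = 14.
Iteration 6: 14 < 20 holds -> v = 14 + 2 = 16.
Iteration 7: 16 < 20 holds -> v = 16 + 2 = 18.
Iteration 8: 18 < 20 holds -> v = 18 + 2 = 20.
Iteration 9: 20 < 20 fails; recursion stops.
SUM(v) = 4 + 6 + 8 + 10 + 12 + 14 + 16 + 18 + 20 = 108.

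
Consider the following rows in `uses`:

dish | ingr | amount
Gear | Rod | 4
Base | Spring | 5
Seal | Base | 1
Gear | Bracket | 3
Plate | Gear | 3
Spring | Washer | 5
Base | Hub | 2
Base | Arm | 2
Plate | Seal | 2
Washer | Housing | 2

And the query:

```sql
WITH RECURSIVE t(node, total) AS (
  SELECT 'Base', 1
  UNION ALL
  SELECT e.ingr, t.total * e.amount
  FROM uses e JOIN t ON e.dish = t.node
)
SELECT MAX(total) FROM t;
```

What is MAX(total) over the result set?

Base: (Base, total=1).
Iteration 1: components of {Base} -> Arm = 1*2 = 2, Hub = 1*2 = 2, Spring = 1*5 = 5.
Iteration 2: components of {Arm,Hub,Spring} -> Washer = 5*5 = 25.
Iteration 3: components of {Washer} -> Housing = 25*2 = 50.
Iteration 4: no further components; recursion stops.
total values: 1, 2, 2, 5, 25, 50; the maximum is 50.

50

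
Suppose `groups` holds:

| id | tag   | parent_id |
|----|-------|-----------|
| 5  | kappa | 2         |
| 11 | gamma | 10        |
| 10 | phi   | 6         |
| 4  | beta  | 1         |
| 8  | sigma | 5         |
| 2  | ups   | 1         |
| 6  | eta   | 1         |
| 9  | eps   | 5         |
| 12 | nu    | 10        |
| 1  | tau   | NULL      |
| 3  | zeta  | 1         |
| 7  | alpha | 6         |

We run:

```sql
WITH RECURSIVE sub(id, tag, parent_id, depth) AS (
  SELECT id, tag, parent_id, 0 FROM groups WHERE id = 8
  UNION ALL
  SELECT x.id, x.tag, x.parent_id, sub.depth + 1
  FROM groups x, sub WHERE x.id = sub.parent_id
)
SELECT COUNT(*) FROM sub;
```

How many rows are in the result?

4

Base: id=8 (sigma), parent_id=5, depth 0.
Iteration 1: join on id=5 -> kappa (id 5, parent_id=2, depth 1).
Iteration 2: join on id=2 -> ups (id 2, parent_id=1, depth 2).
Iteration 3: join on id=1 -> tau (id 1, parent_id=NULL, depth 3).
Iteration 4: parent_id is NULL; no match; recursion stops.
Total rows emitted: 4.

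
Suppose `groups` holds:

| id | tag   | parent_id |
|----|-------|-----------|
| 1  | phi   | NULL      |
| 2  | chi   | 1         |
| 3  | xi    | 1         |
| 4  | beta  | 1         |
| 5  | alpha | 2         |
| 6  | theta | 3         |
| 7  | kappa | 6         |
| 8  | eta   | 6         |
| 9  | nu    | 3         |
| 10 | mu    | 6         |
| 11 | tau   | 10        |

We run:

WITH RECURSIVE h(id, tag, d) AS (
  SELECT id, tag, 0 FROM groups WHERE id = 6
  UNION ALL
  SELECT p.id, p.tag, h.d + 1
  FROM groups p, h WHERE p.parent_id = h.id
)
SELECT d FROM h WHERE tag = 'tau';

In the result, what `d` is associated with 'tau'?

2

Base: id=6 (theta) at d 0.
Iteration 1: rows with parent_id in {6} -> kappa (id 7, d 1), eta (id 8, d 1), mu (id 10, d 1).
Iteration 2: rows with parent_id in {7,8,10} -> tau (id 11, d 2).
Iteration 3: no rows with parent_id in {11}; recursion stops.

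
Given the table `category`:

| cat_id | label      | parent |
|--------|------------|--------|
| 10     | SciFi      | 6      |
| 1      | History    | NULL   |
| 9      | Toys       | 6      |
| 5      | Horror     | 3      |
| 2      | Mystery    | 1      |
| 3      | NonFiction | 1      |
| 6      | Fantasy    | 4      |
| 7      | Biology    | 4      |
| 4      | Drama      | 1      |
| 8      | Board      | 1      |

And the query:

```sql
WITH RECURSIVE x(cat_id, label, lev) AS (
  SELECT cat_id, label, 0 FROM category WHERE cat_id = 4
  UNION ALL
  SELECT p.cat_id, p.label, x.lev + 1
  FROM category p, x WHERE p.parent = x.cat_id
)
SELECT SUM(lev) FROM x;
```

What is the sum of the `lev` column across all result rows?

6

Base: cat_id=4 (Drama) at lev 0.
Iteration 1: rows with parent in {4} -> Fantasy (id 6, lev 1), Biology (id 7, lev 1).
Iteration 2: rows with parent in {6,7} -> Toys (id 9, lev 2), SciFi (id 10, lev 2).
Iteration 3: no rows with parent in {9,10}; recursion stops.
SUM(lev) = 0 + 1 + 1 + 2 + 2 = 6.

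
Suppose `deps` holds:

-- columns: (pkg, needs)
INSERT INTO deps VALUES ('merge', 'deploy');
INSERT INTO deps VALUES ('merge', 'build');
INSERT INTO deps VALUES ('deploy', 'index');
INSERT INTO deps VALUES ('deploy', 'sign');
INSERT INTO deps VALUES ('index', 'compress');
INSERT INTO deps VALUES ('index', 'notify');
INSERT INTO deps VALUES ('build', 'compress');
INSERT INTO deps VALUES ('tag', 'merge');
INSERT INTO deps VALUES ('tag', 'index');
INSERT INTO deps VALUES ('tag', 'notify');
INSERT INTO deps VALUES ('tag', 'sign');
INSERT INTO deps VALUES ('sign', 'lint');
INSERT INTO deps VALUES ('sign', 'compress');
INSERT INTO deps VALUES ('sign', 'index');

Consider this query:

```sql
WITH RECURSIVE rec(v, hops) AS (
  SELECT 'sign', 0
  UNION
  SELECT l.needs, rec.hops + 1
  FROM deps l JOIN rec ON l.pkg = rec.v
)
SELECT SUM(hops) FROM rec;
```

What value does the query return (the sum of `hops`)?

7

Base: (sign, hops=0).
Iteration 1: edges from {sign} -> (compress, hops=1), (index, hops=1), (lint, hops=1).
Iteration 2: edges from {compress,index,lint} -> (compress, hops=2), (notify, hops=2).
Iteration 3: no outgoing edges from {compress,notify}; recursion stops.
SUM(hops) = 0 + 1 + 1 + 1 + 2 + 2 = 7.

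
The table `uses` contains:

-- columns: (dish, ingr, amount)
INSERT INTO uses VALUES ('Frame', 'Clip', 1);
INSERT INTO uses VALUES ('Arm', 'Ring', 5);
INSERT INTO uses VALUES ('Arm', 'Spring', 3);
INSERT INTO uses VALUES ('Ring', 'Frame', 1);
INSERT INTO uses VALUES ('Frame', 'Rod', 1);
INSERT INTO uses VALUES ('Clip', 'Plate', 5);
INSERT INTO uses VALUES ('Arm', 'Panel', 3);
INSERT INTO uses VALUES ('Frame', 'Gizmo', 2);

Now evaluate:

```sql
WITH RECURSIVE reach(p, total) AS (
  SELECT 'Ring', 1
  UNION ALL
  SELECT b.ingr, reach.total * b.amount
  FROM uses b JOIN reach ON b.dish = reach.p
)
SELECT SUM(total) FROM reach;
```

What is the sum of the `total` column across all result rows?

Base: (Ring, total=1).
Iteration 1: components of {Ring} -> Frame = 1*1 = 1.
Iteration 2: components of {Frame} -> Clip = 1*1 = 1, Gizmo = 1*2 = 2, Rod = 1*1 = 1.
Iteration 3: components of {Clip,Gizmo,Rod} -> Plate = 1*5 = 5.
Iteration 4: no further components; recursion stops.
SUM(total) = 1 + 1 + 1 + 1 + 2 + 5 = 11.

11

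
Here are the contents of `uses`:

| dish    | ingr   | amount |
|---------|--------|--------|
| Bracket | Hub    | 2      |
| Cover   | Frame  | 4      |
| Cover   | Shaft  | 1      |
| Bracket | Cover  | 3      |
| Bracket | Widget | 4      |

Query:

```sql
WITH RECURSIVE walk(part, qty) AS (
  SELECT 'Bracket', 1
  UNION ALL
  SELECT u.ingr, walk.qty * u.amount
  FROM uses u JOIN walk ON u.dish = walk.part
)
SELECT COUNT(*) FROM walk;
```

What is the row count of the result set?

6

Base: (Bracket, qty=1).
Iteration 1: components of {Bracket} -> Cover = 1*3 = 3, Hub = 1*2 = 2, Widget = 1*4 = 4.
Iteration 2: components of {Cover,Hub,Widget} -> Frame = 3*4 = 12, Shaft = 3*1 = 3.
Iteration 3: no further components; recursion stops.
Total rows emitted: 6.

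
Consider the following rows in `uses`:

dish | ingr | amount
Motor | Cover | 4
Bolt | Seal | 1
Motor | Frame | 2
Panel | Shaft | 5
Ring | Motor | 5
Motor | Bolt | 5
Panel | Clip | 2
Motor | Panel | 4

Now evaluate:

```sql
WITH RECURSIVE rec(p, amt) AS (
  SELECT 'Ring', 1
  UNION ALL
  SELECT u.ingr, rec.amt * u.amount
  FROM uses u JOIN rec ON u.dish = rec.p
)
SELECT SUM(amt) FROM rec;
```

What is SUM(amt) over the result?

Base: (Ring, amt=1).
Iteration 1: components of {Ring} -> Motor = 1*5 = 5.
Iteration 2: components of {Motor} -> Bolt = 5*5 = 25, Cover = 5*4 = 20, Frame = 5*2 = 10, Panel = 5*4 = 20.
Iteration 3: components of {Bolt,Cover,Frame,Panel} -> Clip = 20*2 = 40, Seal = 25*1 = 25, Shaft = 20*5 = 100.
Iteration 4: no further components; recursion stops.
SUM(amt) = 1 + 5 + 25 + 20 + 20 + 10 + 25 + 100 + 40 = 246.

246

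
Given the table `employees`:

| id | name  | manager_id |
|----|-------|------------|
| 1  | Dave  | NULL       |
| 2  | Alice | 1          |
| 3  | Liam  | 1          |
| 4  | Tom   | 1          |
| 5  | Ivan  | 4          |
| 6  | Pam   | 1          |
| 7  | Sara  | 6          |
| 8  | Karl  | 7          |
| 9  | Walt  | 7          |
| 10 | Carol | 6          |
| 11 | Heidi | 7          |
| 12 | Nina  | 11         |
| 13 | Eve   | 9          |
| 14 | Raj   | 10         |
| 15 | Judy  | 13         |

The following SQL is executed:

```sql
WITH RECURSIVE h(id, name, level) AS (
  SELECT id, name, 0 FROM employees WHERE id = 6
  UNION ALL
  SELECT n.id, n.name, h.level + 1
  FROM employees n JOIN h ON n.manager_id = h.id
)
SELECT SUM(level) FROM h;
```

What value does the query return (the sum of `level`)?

20

Base: id=6 (Pam) at level 0.
Iteration 1: rows with manager_id in {6} -> Sara (id 7, level 1), Carol (id 10, level 1).
Iteration 2: rows with manager_id in {7,10} -> Karl (id 8, level 2), Walt (id 9, level 2), Heidi (id 11, level 2), Raj (id 14, level 2).
Iteration 3: rows with manager_id in {8,9,11,14} -> Nina (id 12, level 3), Eve (id 13, level 3).
Iteration 4: rows with manager_id in {12,13} -> Judy (id 15, level 4).
Iteration 5: no rows with manager_id in {15}; recursion stops.
SUM(level) = 0 + 1 + 1 + 2 + 2 + 2 + 2 + 3 + 3 + 4 = 20.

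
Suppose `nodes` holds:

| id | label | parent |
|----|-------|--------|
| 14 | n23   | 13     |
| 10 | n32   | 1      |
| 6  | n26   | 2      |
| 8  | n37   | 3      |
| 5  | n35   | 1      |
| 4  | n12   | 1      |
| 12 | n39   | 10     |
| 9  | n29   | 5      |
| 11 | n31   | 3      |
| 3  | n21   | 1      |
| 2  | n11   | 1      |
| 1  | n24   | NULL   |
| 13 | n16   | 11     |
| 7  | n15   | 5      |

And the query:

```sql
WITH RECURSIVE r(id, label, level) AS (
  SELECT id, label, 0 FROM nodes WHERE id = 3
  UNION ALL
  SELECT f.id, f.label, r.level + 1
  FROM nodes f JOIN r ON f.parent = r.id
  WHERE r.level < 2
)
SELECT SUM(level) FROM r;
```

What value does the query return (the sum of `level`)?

4

Base: id=3 (n21) at level 0.
Iteration 1: rows with parent in {3} -> n37 (id 8, level 1), n31 (id 11, level 1).
Iteration 2: rows with parent in {8,11} -> n16 (id 13, level 2).
Iteration 3: level < 2 fails for all current rows; recursion stops.
SUM(level) = 0 + 1 + 1 + 2 = 4.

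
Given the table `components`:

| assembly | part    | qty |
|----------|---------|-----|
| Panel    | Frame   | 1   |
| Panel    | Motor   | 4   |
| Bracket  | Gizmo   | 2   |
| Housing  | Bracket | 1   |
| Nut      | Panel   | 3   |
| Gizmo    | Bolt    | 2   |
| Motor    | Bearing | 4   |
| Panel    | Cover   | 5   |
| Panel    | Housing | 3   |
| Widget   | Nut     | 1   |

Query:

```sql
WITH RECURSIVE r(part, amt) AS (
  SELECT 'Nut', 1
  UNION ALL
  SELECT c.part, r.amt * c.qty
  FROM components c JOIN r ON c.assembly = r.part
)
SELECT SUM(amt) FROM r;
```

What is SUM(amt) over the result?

Base: (Nut, amt=1).
Iteration 1: components of {Nut} -> Panel = 1*3 = 3.
Iteration 2: components of {Panel} -> Cover = 3*5 = 15, Frame = 3*1 = 3, Housing = 3*3 = 9, Motor = 3*4 = 12.
Iteration 3: components of {Cover,Frame,Housing,Motor} -> Bearing = 12*4 = 48, Bracket = 9*1 = 9.
Iteration 4: components of {Bearing,Bracket} -> Gizmo = 9*2 = 18.
Iteration 5: components of {Gizmo} -> Bolt = 18*2 = 36.
Iteration 6: no further components; recursion stops.
SUM(amt) = 1 + 3 + 12 + 9 + 3 + 15 + 48 + 9 + 18 + 36 = 154.

154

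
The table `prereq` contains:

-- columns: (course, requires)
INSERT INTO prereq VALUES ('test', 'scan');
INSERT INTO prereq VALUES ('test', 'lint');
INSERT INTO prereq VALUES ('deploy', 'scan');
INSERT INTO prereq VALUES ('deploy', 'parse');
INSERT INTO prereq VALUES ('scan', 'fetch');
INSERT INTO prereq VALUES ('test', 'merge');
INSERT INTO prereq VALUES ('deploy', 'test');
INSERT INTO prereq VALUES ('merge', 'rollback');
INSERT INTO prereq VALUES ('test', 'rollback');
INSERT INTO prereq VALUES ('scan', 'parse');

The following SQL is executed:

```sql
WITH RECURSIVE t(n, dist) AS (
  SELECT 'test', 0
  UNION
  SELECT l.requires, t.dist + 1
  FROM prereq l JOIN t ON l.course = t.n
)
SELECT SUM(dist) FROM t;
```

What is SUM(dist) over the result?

10

Base: (test, dist=0).
Iteration 1: edges from {test} -> (lint, dist=1), (merge, dist=1), (rollback, dist=1), (scan, dist=1).
Iteration 2: edges from {lint,merge,rollback,scan} -> (fetch, dist=2), (parse, dist=2), (rollback, dist=2).
Iteration 3: no outgoing edges from {fetch,parse,rollback}; recursion stops.
SUM(dist) = 0 + 1 + 1 + 1 + 1 + 2 + 2 + 2 = 10.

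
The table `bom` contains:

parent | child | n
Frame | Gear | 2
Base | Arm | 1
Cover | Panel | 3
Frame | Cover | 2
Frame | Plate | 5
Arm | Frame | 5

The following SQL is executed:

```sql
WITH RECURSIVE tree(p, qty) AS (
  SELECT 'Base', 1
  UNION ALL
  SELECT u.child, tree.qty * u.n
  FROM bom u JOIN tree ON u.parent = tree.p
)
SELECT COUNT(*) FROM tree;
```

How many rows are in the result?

7

Base: (Base, qty=1).
Iteration 1: components of {Base} -> Arm = 1*1 = 1.
Iteration 2: components of {Arm} -> Frame = 1*5 = 5.
Iteration 3: components of {Frame} -> Cover = 5*2 = 10, Gear = 5*2 = 10, Plate = 5*5 = 25.
Iteration 4: components of {Cover,Gear,Plate} -> Panel = 10*3 = 30.
Iteration 5: no further components; recursion stops.
Total rows emitted: 7.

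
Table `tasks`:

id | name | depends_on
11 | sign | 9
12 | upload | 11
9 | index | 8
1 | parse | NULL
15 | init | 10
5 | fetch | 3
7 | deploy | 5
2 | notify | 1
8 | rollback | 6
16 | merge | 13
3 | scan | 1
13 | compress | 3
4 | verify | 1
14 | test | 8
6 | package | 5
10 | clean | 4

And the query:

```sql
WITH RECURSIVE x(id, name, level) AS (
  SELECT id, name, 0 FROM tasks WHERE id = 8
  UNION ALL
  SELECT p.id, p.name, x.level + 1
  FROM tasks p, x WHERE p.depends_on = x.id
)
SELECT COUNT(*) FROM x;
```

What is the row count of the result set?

Base: id=8 (rollback) at level 0.
Iteration 1: rows with depends_on in {8} -> index (id 9, level 1), test (id 14, level 1).
Iteration 2: rows with depends_on in {9,14} -> sign (id 11, level 2).
Iteration 3: rows with depends_on in {11} -> upload (id 12, level 3).
Iteration 4: no rows with depends_on in {12}; recursion stops.
Total rows emitted: 5.

5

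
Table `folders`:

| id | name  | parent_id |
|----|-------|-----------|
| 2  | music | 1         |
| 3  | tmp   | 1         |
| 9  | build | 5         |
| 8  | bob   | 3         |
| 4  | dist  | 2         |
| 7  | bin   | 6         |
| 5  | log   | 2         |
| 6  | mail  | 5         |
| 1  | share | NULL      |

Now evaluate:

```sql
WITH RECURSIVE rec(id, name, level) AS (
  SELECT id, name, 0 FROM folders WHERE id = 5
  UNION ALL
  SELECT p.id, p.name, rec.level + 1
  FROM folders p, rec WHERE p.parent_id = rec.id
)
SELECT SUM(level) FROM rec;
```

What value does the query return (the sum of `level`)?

4

Base: id=5 (log) at level 0.
Iteration 1: rows with parent_id in {5} -> mail (id 6, level 1), build (id 9, level 1).
Iteration 2: rows with parent_id in {6,9} -> bin (id 7, level 2).
Iteration 3: no rows with parent_id in {7}; recursion stops.
SUM(level) = 0 + 1 + 1 + 2 = 4.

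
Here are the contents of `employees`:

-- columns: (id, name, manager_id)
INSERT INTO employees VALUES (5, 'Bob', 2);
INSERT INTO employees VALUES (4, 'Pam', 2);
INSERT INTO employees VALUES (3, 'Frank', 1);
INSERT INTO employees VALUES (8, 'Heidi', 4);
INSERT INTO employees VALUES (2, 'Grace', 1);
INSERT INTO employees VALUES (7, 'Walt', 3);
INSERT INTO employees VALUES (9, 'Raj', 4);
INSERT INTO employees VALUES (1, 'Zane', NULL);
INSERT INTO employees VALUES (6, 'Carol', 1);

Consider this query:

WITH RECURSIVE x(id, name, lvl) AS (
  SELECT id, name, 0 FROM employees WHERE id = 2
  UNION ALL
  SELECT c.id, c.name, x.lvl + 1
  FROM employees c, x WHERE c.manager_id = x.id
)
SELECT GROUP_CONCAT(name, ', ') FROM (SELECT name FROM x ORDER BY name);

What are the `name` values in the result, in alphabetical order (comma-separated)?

Bob, Grace, Heidi, Pam, Raj

Base: id=2 (Grace) at lvl 0.
Iteration 1: rows with manager_id in {2} -> Pam (id 4, lvl 1), Bob (id 5, lvl 1).
Iteration 2: rows with manager_id in {4,5} -> Heidi (id 8, lvl 2), Raj (id 9, lvl 2).
Iteration 3: no rows with manager_id in {8,9}; recursion stops.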